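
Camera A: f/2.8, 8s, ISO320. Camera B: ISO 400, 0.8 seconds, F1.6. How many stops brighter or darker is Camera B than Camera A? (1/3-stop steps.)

1 1/3 stops darker

Aperture: f/2.8 → f/2.5 → f/2.2 → f/2 → f/1.8 → f/1.6 — 1 2/3 stops opened up (brighter).
Shutter speed: 8 → 6 → 5 → 4 → 3.2 → 2.5 → 2 → 1.6 → 1.3 → 1 → 0.8 — 3 1/3 stops shorter (darker).
ISO: 320 → 400 — 1/3 stop higher (brighter).
Net: +1 2/3 −3 1/3 +1/3 = −1 1/3 stops.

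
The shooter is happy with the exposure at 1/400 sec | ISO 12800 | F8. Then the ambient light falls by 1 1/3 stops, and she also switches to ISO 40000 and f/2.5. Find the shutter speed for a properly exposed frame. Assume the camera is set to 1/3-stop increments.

Scene light: 1 1/3 stops darker.
ISO: 12800 → 16000 → 20000 → 25600 → 32000 → 40000 — 1 2/3 stops higher (brighter).
Aperture: f/8 → f/7.1 → f/6.3 → f/5.6 → f/5 → f/4.5 → f/4 → f/3.5 → f/3.2 → f/2.8 → f/2.5 — 3 1/3 stops larger aperture (brighter).
Net so far: 3 2/3 stops brighter. Shutter speed: 1/400 → 1/500 → 1/640 → 1/800 → 1/1000 → 1/1250 → 1/1600 → 1/2000 → 1/2500 → 1/3200 → 1/4000 → 1/5000.

1/5000s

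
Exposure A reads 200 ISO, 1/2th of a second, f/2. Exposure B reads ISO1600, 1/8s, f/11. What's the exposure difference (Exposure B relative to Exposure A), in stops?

4 stops darker

Aperture: f/2 → f/2.8 → f/4 → f/5.6 → f/8 → f/11 — 5 stops narrower (darker).
Shutter speed: 1/2 → 1/4 → 1/8 — 2 stops faster (darker).
ISO: 200 → 400 → 800 → 1600 — 3 stops raised (brighter).
Net: −5 −2 +3 = −4 stops.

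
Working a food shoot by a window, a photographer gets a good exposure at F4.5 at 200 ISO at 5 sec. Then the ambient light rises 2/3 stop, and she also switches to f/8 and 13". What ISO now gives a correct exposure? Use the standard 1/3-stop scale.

Scene light: 2/3 stop brighter.
Aperture: f/4.5 → f/5 → f/5.6 → f/6.3 → f/7.1 → f/8 — 1 2/3 stops smaller aperture (darker).
Shutter speed: 5 → 6 → 8 → 10 → 13 — 1 1/3 stops slower (brighter).
Net so far: 1/3 stop brighter. ISO: 200 → 160.

ISO 160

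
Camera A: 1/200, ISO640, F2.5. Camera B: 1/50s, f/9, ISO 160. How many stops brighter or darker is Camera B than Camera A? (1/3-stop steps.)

Aperture: f/2.5 → f/2.8 → f/3.2 → f/3.5 → f/4 → f/4.5 → f/5 → f/5.6 → f/6.3 → f/7.1 → f/8 → f/9 — 3 2/3 stops narrower (darker).
Shutter speed: 1/200 → 1/160 → 1/125 → 1/100 → 1/80 → 1/60 → 1/50 — 2 stops longer (brighter).
ISO: 640 → 500 → 400 → 320 → 250 → 200 → 160 — 2 stops lower (darker).
Net: −3 2/3 +2 −2 = −3 2/3 stops.

3 2/3 stops darker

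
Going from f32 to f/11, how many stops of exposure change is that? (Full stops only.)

f/32 → f/22 → f/16 → f/11 — count the steps: 3 stops.

3 stops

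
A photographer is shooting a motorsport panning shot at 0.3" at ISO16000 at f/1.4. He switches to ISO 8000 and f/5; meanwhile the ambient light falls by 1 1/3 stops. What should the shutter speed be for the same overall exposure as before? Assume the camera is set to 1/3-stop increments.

Scene light: 1 1/3 stops darker.
ISO: 16000 → 12800 → 10000 → 8000 — 1 stop dropped (darker).
Aperture: f/1.4 → f/1.6 → f/1.8 → f/2 → f/2.2 → f/2.5 → f/2.8 → f/3.2 → f/3.5 → f/4 → f/4.5 → f/5 — 3 2/3 stops narrower (darker).
Net so far: 6 stops darker. Shutter speed: 0.3 → 0.4 → 0.5 → 0.6 → 0.8 → 1 → 1.3 → 1.6 → 2 → 2.5 → 3.2 → 4 → 5 → 6 → 8 → 10 → 13 → 15 → 20.

20 s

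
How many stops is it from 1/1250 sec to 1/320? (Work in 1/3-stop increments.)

1/1250 → 1/1000 → 1/800 → 1/640 → 1/500 → 1/400 → 1/320 — count the steps: 6 third-stops = 2 stops.

2 stops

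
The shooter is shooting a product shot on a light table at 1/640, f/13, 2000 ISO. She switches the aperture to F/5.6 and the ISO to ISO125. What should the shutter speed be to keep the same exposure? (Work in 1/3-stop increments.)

Aperture: f/13 → f/11 → f/10 → f/9 → f/8 → f/7.1 → f/6.3 → f/5.6 — 2 1/3 stops wider (brighter).
ISO: 2000 → 1600 → 1250 → 1000 → 800 → 640 → 500 → 400 → 320 → 250 → 200 → 160 → 125 — 4 stops dropped (darker).
Net change so far: 1 2/3 stops darker. Offset with the shutter speed: 1/640 → 1/500 → 1/400 → 1/320 → 1/250 → 1/200.

1/200s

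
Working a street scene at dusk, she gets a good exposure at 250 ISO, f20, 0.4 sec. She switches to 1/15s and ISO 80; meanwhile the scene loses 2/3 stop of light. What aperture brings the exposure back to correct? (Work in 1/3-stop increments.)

Scene light: 2/3 stop darker.
Shutter speed: 0.4 → 0.3 → 1/4 → 1/5 → 1/6 → 1/8 → 1/10 → 1/13 → 1/15 — 2 2/3 stops faster (darker).
ISO: 250 → 200 → 160 → 125 → 100 → 80 — 1 2/3 stops lower (darker).
Net so far: 5 stops darker. Aperture: f/20 → f/18 → f/16 → f/14 → f/13 → f/11 → f/10 → f/9 → f/8 → f/7.1 → f/6.3 → f/5.6 → f/5 → f/4.5 → f/4 → f/3.5.

f/3.5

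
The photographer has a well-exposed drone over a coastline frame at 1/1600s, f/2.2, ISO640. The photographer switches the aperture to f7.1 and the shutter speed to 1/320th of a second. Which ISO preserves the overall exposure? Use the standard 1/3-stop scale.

Aperture: f/2.2 → f/2.5 → f/2.8 → f/3.2 → f/3.5 → f/4 → f/4.5 → f/5 → f/5.6 → f/6.3 → f/7.1 — 3 1/3 stops stopped down (darker).
Shutter speed: 1/1600 → 1/1250 → 1/1000 → 1/800 → 1/640 → 1/500 → 1/400 → 1/320 — 2 1/3 stops slower (brighter).
Net change so far: 1 stop darker. Offset with the ISO: 640 → 800 → 1000 → 1250.

ISO 1250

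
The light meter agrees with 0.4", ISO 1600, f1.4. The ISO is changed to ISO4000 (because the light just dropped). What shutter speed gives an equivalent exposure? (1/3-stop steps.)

1/6s

ISO: 1600 → 2000 → 2500 → 3200 → 4000 — 1 1/3 stops higher (brighter).
Need 1 1/3 stops darker from the shutter speed: 0.4 → 0.3 → 1/4 → 1/5 → 1/6.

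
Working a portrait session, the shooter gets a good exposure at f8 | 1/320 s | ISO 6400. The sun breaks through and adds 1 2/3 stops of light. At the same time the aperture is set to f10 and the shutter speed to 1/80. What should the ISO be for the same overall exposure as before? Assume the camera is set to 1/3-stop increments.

Scene light: 1 2/3 stops brighter.
Aperture: f/8 → f/9 → f/10 — 2/3 stop narrower (darker).
Shutter speed: 1/320 → 1/250 → 1/200 → 1/160 → 1/125 → 1/100 → 1/80 — 2 stops longer (brighter).
Net so far: 3 stops brighter. ISO: 6400 → 5000 → 4000 → 3200 → 2500 → 2000 → 1600 → 1250 → 1000 → 800.

ISO 800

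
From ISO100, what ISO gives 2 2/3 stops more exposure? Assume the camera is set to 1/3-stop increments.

ISO 640

ISO: 100 → 125 → 160 → 200 → 250 → 320 → 400 → 500 → 640 — 2 2/3 stops higher (brighter).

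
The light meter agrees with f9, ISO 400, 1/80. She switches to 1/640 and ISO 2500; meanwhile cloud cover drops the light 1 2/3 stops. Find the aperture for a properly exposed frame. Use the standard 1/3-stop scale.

f/4.5

Scene light: 1 2/3 stops darker.
Shutter speed: 1/80 → 1/100 → 1/125 → 1/160 → 1/200 → 1/250 → 1/320 → 1/400 → 1/500 → 1/640 — 3 stops shorter (darker).
ISO: 400 → 500 → 640 → 800 → 1000 → 1250 → 1600 → 2000 → 2500 — 2 2/3 stops higher (brighter).
Net so far: 2 stops darker. Aperture: f/9 → f/8 → f/7.1 → f/6.3 → f/5.6 → f/5 → f/4.5.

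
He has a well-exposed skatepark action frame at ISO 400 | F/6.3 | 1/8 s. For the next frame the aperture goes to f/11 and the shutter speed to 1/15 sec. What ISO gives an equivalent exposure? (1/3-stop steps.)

ISO 2500

Aperture: f/6.3 → f/7.1 → f/8 → f/9 → f/10 → f/11 — 1 2/3 stops narrower (darker).
Shutter speed: 1/8 → 1/10 → 1/13 → 1/15 — 1 stop faster (darker).
Net change so far: 2 2/3 stops darker. Offset with the ISO: 400 → 500 → 640 → 800 → 1000 → 1250 → 1600 → 2000 → 2500.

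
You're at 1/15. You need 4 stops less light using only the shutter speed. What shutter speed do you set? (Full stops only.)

Shutter speed: 1/15 → 1/30 → 1/60 → 1/125 → 1/250 — 4 stops shorter (darker).

1/250s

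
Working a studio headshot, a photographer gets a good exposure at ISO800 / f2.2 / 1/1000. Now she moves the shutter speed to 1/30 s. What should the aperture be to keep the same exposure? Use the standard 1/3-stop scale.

f/13

Shutter speed: 1/1000 → 1/800 → 1/640 → 1/500 → 1/400 → 1/320 → 1/250 → 1/200 → 1/160 → 1/125 → 1/100 → 1/80 → 1/60 → 1/50 → 1/40 → 1/30 — 5 stops longer (brighter).
Need 5 stops darker from the aperture: f/2.2 → f/2.5 → f/2.8 → f/3.2 → f/3.5 → f/4 → f/4.5 → f/5 → f/5.6 → f/6.3 → f/7.1 → f/8 → f/9 → f/10 → f/11 → f/13.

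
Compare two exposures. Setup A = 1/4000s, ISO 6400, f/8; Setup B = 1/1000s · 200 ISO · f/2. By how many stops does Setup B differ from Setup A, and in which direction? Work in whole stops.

1 stop brighter

Aperture: f/8 → f/5.6 → f/4 → f/2.8 → f/2 — 4 stops wider (brighter).
Shutter speed: 1/4000 → 1/2000 → 1/1000 — 2 stops slower (brighter).
ISO: 6400 → 3200 → 1600 → 800 → 400 → 200 — 5 stops dropped (darker).
Net: +4 +2 −5 = +1 stop.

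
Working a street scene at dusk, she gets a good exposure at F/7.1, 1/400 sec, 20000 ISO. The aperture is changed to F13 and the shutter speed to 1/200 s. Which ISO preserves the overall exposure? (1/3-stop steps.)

ISO 32000

Aperture: f/7.1 → f/8 → f/9 → f/10 → f/11 → f/13 — 1 2/3 stops stopped down (darker).
Shutter speed: 1/400 → 1/320 → 1/250 → 1/200 — 1 stop slower (brighter).
Net change so far: 2/3 stop darker. Offset with the ISO: 20000 → 25600 → 32000.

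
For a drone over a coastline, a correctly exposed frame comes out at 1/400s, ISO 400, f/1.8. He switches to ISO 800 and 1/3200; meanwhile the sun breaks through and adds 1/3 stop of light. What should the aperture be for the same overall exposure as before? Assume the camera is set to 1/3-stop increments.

Scene light: 1/3 stop brighter.
ISO: 400 → 500 → 640 → 800 — 1 stop raised (brighter).
Shutter speed: 1/400 → 1/500 → 1/640 → 1/800 → 1/1000 → 1/1250 → 1/1600 → 1/2000 → 1/2500 → 1/3200 — 3 stops faster (darker).
Net so far: 1 2/3 stops darker. Aperture: f/1.8 → f/1.6 → f/1.4 → f/1.2 → f/1.1 → f/1.0.

f/1.0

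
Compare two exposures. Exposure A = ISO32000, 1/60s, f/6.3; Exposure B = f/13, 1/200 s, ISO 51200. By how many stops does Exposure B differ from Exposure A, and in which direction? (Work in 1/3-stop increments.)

3 stops darker

Aperture: f/6.3 → f/7.1 → f/8 → f/9 → f/10 → f/11 → f/13 — 2 stops stopped down (darker).
Shutter speed: 1/60 → 1/80 → 1/100 → 1/125 → 1/160 → 1/200 — 1 2/3 stops faster (darker).
ISO: 32000 → 40000 → 51200 — 2/3 stop raised (brighter).
Net: −2 −1 2/3 +2/3 = −3 stops.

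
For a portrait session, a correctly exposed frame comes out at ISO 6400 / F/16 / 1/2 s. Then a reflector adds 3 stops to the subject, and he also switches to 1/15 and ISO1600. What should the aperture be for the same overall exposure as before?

Scene light: 3 stops brighter.
Shutter speed: 1/2 → 1/4 → 1/8 → 1/15 — 3 stops shorter (darker).
ISO: 6400 → 3200 → 1600 — 2 stops lower (darker).
Net so far: 2 stops darker. Aperture: f/16 → f/11 → f/8.

f/8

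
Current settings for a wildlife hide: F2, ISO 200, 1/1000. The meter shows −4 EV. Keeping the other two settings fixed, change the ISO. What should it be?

ISO 3200

Underexposed by 4 stops → need 4 stops brighter.
ISO: 200 → 400 → 800 → 1600 → 3200.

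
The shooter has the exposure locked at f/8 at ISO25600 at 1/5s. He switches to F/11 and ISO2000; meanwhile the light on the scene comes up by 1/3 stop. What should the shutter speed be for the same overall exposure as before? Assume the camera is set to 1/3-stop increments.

4 s

Scene light: 1/3 stop brighter.
Aperture: f/8 → f/9 → f/10 → f/11 — 1 stop smaller aperture (darker).
ISO: 25600 → 20000 → 16000 → 12800 → 10000 → 8000 → 6400 → 5000 → 4000 → 3200 → 2500 → 2000 — 3 2/3 stops lower (darker).
Net so far: 4 1/3 stops darker. Shutter speed: 1/5 → 1/4 → 0.3 → 0.4 → 0.5 → 0.6 → 0.8 → 1 → 1.3 → 1.6 → 2 → 2.5 → 3.2 → 4.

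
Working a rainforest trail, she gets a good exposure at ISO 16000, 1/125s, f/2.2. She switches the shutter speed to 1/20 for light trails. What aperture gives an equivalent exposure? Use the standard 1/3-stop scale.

f/5.6

Shutter speed: 1/125 → 1/100 → 1/80 → 1/60 → 1/50 → 1/40 → 1/30 → 1/25 → 1/20 — 2 2/3 stops longer (brighter).
Need 2 2/3 stops darker from the aperture: f/2.2 → f/2.5 → f/2.8 → f/3.2 → f/3.5 → f/4 → f/4.5 → f/5 → f/5.6.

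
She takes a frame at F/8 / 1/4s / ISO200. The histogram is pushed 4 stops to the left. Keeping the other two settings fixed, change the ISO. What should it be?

Underexposed by 4 stops → need 4 stops brighter.
ISO: 200 → 400 → 800 → 1600 → 3200.

ISO 3200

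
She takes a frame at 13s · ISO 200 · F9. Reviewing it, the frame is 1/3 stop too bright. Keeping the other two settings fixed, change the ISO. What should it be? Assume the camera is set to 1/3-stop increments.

Overexposed by 1/3 stop → need 1/3 stop darker.
ISO: 200 → 160.

ISO 160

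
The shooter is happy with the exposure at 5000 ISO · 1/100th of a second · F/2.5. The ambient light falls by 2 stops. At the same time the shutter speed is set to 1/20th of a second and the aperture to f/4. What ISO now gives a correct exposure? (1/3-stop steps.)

Scene light: 2 stops darker.
Shutter speed: 1/100 → 1/80 → 1/60 → 1/50 → 1/40 → 1/30 → 1/25 → 1/20 — 2 1/3 stops slower (brighter).
Aperture: f/2.5 → f/2.8 → f/3.2 → f/3.5 → f/4 — 1 1/3 stops smaller aperture (darker).
Net so far: 1 stop darker. ISO: 5000 → 6400 → 8000 → 10000.

ISO 10000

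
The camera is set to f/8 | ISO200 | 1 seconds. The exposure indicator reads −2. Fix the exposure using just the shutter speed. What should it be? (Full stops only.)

4 s

Underexposed by 2 stops → need 2 stops brighter.
Shutter speed: 1 → 2 → 4.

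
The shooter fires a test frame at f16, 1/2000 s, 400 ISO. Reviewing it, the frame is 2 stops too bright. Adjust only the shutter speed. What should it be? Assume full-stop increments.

Overexposed by 2 stops → need 2 stops darker.
Shutter speed: 1/2000 → 1/4000 → 1/8000.

1/8000s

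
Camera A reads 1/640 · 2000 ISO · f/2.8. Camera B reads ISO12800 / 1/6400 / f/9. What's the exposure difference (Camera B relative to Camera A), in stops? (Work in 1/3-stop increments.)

4 stops darker

Aperture: f/2.8 → f/3.2 → f/3.5 → f/4 → f/4.5 → f/5 → f/5.6 → f/6.3 → f/7.1 → f/8 → f/9 — 3 1/3 stops narrower (darker).
Shutter speed: 1/640 → 1/800 → 1/1000 → 1/1250 → 1/1600 → 1/2000 → 1/2500 → 1/3200 → 1/4000 → 1/5000 → 1/6400 — 3 1/3 stops shorter (darker).
ISO: 2000 → 2500 → 3200 → 4000 → 5000 → 6400 → 8000 → 10000 → 12800 — 2 2/3 stops higher (brighter).
Net: −3 1/3 −3 1/3 +2 2/3 = −4 stops.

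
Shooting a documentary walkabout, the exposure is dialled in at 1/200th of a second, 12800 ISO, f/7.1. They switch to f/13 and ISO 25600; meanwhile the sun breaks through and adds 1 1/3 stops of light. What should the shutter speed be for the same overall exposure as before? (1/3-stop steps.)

1/320s

Scene light: 1 1/3 stops brighter.
Aperture: f/7.1 → f/8 → f/9 → f/10 → f/11 → f/13 — 1 2/3 stops smaller aperture (darker).
ISO: 12800 → 16000 → 20000 → 25600 — 1 stop raised (brighter).
Net so far: 2/3 stop brighter. Shutter speed: 1/200 → 1/250 → 1/320.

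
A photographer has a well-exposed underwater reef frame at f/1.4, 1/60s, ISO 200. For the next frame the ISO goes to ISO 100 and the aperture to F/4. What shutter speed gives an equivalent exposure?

1/4s

ISO: 200 → 100 — 1 stop dropped (darker).
Aperture: f/1.4 → f/2 → f/2.8 → f/4 — 3 stops stopped down (darker).
Net change so far: 4 stops darker. Offset with the shutter speed: 1/60 → 1/30 → 1/15 → 1/8 → 1/4.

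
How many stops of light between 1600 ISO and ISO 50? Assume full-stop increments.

5 stops

1600 → 800 → 400 → 200 → 100 → 50 — count the steps: 5 stops.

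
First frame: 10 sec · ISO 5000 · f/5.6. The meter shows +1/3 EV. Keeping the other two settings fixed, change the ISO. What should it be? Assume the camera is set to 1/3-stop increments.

Overexposed by 1/3 stop → need 1/3 stop darker.
ISO: 5000 → 4000.

ISO 4000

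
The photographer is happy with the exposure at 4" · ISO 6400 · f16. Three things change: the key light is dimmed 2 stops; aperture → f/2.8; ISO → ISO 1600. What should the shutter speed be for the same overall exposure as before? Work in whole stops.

2 s

Scene light: 2 stops darker.
Aperture: f/16 → f/11 → f/8 → f/5.6 → f/4 → f/2.8 — 5 stops opened up (brighter).
ISO: 6400 → 3200 → 1600 — 2 stops dropped (darker).
Net so far: 1 stop brighter. Shutter speed: 4 → 2.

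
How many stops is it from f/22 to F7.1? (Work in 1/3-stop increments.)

3 1/3 stops

f/22 → f/20 → f/18 → f/16 → f/14 → f/13 → f/11 → f/10 → f/9 → f/8 → f/7.1 — count the steps: 10 third-stops = 3 1/3 stops.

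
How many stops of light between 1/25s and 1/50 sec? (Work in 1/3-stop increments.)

1/25 → 1/30 → 1/40 → 1/50 — count the steps: 3 third-stops = 1 stop.

1 stop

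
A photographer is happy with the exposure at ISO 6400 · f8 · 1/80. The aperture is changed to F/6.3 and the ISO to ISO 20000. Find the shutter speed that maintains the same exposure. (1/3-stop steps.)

Aperture: f/8 → f/7.1 → f/6.3 — 2/3 stop wider (brighter).
ISO: 6400 → 8000 → 10000 → 12800 → 16000 → 20000 — 1 2/3 stops higher (brighter).
Net change so far: 2 1/3 stops brighter. Offset with the shutter speed: 1/80 → 1/100 → 1/125 → 1/160 → 1/200 → 1/250 → 1/320 → 1/400.

1/400s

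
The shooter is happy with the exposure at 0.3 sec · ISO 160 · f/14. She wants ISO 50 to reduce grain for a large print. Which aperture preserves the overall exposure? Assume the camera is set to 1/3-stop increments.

ISO: 160 → 125 → 100 → 80 → 64 → 50 — 1 2/3 stops lower (darker).
Need 1 2/3 stops brighter from the aperture: f/14 → f/13 → f/11 → f/10 → f/9 → f/8.

f/8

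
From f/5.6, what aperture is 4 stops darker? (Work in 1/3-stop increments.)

f/22

Aperture: f/5.6 → f/6.3 → f/7.1 → f/8 → f/9 → f/10 → f/11 → f/13 → f/14 → f/16 → f/18 → f/20 → f/22 — 4 stops narrower (darker).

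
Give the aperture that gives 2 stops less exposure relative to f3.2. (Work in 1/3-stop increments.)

Aperture: f/3.2 → f/3.5 → f/4 → f/4.5 → f/5 → f/5.6 → f/6.3 — 2 stops narrower (darker).

f/6.3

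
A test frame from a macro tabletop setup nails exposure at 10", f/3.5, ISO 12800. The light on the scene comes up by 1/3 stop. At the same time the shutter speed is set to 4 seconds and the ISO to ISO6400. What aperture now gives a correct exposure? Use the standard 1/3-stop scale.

Scene light: 1/3 stop brighter.
Shutter speed: 10 → 8 → 6 → 5 → 4 — 1 1/3 stops faster (darker).
ISO: 12800 → 10000 → 8000 → 6400 — 1 stop dropped (darker).
Net so far: 2 stops darker. Aperture: f/3.5 → f/3.2 → f/2.8 → f/2.5 → f/2.2 → f/2 → f/1.8.

f/1.8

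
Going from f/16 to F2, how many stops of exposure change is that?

6 stops

f/16 → f/11 → f/8 → f/5.6 → f/4 → f/2.8 → f/2 — count the steps: 6 stops.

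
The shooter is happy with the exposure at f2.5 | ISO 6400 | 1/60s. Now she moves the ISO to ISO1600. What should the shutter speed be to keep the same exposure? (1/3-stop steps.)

1/15s

ISO: 6400 → 5000 → 4000 → 3200 → 2500 → 2000 → 1600 — 2 stops lower (darker).
Need 2 stops brighter from the shutter speed: 1/60 → 1/50 → 1/40 → 1/30 → 1/25 → 1/20 → 1/15.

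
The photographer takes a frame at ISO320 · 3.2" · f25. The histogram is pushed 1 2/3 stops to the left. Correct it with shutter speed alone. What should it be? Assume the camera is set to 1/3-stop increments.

10 s

Underexposed by 1 2/3 stops → need 1 2/3 stops brighter.
Shutter speed: 3.2 → 4 → 5 → 6 → 8 → 10.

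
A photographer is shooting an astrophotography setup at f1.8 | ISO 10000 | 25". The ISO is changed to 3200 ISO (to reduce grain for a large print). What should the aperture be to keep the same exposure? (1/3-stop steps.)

f/1.0

ISO: 10000 → 8000 → 6400 → 5000 → 4000 → 3200 — 1 2/3 stops lower (darker).
Need 1 2/3 stops brighter from the aperture: f/1.8 → f/1.6 → f/1.4 → f/1.2 → f/1.1 → f/1.0.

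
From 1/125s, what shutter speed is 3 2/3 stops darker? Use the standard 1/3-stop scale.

1/1600s

Shutter speed: 1/125 → 1/160 → 1/200 → 1/250 → 1/320 → 1/400 → 1/500 → 1/640 → 1/800 → 1/1000 → 1/1250 → 1/1600 — 3 2/3 stops faster (darker).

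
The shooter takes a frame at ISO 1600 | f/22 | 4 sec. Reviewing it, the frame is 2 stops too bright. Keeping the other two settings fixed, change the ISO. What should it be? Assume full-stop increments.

Overexposed by 2 stops → need 2 stops darker.
ISO: 1600 → 800 → 400.

ISO 400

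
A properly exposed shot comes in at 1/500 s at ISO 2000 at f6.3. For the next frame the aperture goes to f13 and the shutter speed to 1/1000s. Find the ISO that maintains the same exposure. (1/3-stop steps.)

ISO 16000

Aperture: f/6.3 → f/7.1 → f/8 → f/9 → f/10 → f/11 → f/13 — 2 stops stopped down (darker).
Shutter speed: 1/500 → 1/640 → 1/800 → 1/1000 — 1 stop shorter (darker).
Net change so far: 3 stops darker. Offset with the ISO: 2000 → 2500 → 3200 → 4000 → 5000 → 6400 → 8000 → 10000 → 12800 → 16000.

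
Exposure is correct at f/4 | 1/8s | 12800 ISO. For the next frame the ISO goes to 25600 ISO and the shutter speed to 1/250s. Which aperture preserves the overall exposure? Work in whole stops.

f/1.0

ISO: 12800 → 25600 — 1 stop higher (brighter).
Shutter speed: 1/8 → 1/15 → 1/30 → 1/60 → 1/125 → 1/250 — 5 stops shorter (darker).
Net change so far: 4 stops darker. Offset with the aperture: f/4 → f/2.8 → f/2 → f/1.4 → f/1.0.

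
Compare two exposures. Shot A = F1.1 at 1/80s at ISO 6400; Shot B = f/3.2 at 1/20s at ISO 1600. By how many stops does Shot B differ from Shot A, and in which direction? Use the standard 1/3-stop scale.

Aperture: f/1.1 → f/1.2 → f/1.4 → f/1.6 → f/1.8 → f/2 → f/2.2 → f/2.5 → f/2.8 → f/3.2 — 3 stops narrower (darker).
Shutter speed: 1/80 → 1/60 → 1/50 → 1/40 → 1/30 → 1/25 → 1/20 — 2 stops slower (brighter).
ISO: 6400 → 5000 → 4000 → 3200 → 2500 → 2000 → 1600 — 2 stops dropped (darker).
Net: −3 +2 −2 = −3 stops.

3 stops darker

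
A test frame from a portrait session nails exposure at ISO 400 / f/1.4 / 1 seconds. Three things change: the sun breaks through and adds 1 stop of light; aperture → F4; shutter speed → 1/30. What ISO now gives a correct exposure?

ISO 51200

Scene light: 1 stop brighter.
Aperture: f/1.4 → f/2 → f/2.8 → f/4 — 3 stops smaller aperture (darker).
Shutter speed: 1 → 1/2 → 1/4 → 1/8 → 1/15 → 1/30 — 5 stops faster (darker).
Net so far: 7 stops darker. ISO: 400 → 800 → 1600 → 3200 → 6400 → 12800 → 25600 → 51200.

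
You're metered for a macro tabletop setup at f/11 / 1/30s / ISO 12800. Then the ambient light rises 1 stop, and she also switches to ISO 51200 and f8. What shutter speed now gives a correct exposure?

Scene light: 1 stop brighter.
ISO: 12800 → 25600 → 51200 — 2 stops higher (brighter).
Aperture: f/11 → f/8 — 1 stop wider (brighter).
Net so far: 4 stops brighter. Shutter speed: 1/30 → 1/60 → 1/125 → 1/250 → 1/500.

1/500s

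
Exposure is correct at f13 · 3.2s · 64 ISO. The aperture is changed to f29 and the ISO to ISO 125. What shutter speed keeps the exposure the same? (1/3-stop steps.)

Aperture: f/13 → f/14 → f/16 → f/18 → f/20 → f/22 → f/25 → f/29 — 2 1/3 stops narrower (darker).
ISO: 64 → 80 → 100 → 125 — 1 stop raised (brighter).
Net change so far: 1 1/3 stops darker. Offset with the shutter speed: 3.2 → 4 → 5 → 6 → 8.

8 s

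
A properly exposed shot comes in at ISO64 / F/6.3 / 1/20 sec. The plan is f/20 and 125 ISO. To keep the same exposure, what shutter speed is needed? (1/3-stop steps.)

Aperture: f/6.3 → f/7.1 → f/8 → f/9 → f/10 → f/11 → f/13 → f/14 → f/16 → f/18 → f/20 — 3 1/3 stops narrower (darker).
ISO: 64 → 80 → 100 → 125 — 1 stop higher (brighter).
Net change so far: 2 1/3 stops darker. Offset with the shutter speed: 1/20 → 1/15 → 1/13 → 1/10 → 1/8 → 1/6 → 1/5 → 1/4.

1/4s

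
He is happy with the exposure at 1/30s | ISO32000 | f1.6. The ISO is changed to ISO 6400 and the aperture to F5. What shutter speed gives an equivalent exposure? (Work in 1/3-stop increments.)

ISO: 32000 → 25600 → 20000 → 16000 → 12800 → 10000 → 8000 → 6400 — 2 1/3 stops dropped (darker).
Aperture: f/1.6 → f/1.8 → f/2 → f/2.2 → f/2.5 → f/2.8 → f/3.2 → f/3.5 → f/4 → f/4.5 → f/5 — 3 1/3 stops narrower (darker).
Net change so far: 5 2/3 stops darker. Offset with the shutter speed: 1/30 → 1/25 → 1/20 → 1/15 → 1/13 → 1/10 → 1/8 → 1/6 → 1/5 → 1/4 → 0.3 → 0.4 → 0.5 → 0.6 → 0.8 → 1 → 1.3 → 1.6.

1.6 s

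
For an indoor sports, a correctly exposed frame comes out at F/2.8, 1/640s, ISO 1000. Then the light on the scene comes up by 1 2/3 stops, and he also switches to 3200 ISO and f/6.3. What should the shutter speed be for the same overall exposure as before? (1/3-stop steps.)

Scene light: 1 2/3 stops brighter.
ISO: 1000 → 1250 → 1600 → 2000 → 2500 → 3200 — 1 2/3 stops raised (brighter).
Aperture: f/2.8 → f/3.2 → f/3.5 → f/4 → f/4.5 → f/5 → f/5.6 → f/6.3 — 2 1/3 stops smaller aperture (darker).
Net so far: 1 stop brighter. Shutter speed: 1/640 → 1/800 → 1/1000 → 1/1250.

1/1250s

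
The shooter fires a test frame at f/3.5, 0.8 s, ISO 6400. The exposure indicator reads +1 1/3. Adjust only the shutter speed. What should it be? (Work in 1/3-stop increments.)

0.3 s

Overexposed by 1 1/3 stops → need 1 1/3 stops darker.
Shutter speed: 0.8 → 0.6 → 0.5 → 0.4 → 0.3.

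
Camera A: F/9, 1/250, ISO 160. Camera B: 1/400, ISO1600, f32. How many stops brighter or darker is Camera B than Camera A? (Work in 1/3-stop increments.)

1 stop darker

Aperture: f/9 → f/10 → f/11 → f/13 → f/14 → f/16 → f/18 → f/20 → f/22 → f/25 → f/29 → f/32 — 3 2/3 stops stopped down (darker).
Shutter speed: 1/250 → 1/320 → 1/400 — 2/3 stop shorter (darker).
ISO: 160 → 200 → 250 → 320 → 400 → 500 → 640 → 800 → 1000 → 1250 → 1600 — 3 1/3 stops higher (brighter).
Net: −3 2/3 −2/3 +3 1/3 = −1 stop.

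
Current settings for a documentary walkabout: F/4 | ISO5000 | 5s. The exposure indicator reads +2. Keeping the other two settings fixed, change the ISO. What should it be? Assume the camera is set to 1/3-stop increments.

ISO 1250

Overexposed by 2 stops → need 2 stops darker.
ISO: 5000 → 4000 → 3200 → 2500 → 2000 → 1600 → 1250.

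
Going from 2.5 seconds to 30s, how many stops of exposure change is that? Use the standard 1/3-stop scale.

3 2/3 stops

2.5 → 3.2 → 4 → 5 → 6 → 8 → 10 → 13 → 15 → 20 → 25 → 30 — count the steps: 11 third-stops = 3 2/3 stops.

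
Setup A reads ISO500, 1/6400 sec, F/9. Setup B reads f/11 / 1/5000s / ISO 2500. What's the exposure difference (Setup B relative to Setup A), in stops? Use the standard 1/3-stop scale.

Aperture: f/9 → f/10 → f/11 — 2/3 stop stopped down (darker).
Shutter speed: 1/6400 → 1/5000 — 1/3 stop longer (brighter).
ISO: 500 → 640 → 800 → 1000 → 1250 → 1600 → 2000 → 2500 — 2 1/3 stops raised (brighter).
Net: −2/3 +1/3 +2 1/3 = +2 stops.

2 stops brighter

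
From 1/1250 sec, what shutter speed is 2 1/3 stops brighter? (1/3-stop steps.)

1/250s

Shutter speed: 1/1250 → 1/1000 → 1/800 → 1/640 → 1/500 → 1/400 → 1/320 → 1/250 — 2 1/3 stops longer (brighter).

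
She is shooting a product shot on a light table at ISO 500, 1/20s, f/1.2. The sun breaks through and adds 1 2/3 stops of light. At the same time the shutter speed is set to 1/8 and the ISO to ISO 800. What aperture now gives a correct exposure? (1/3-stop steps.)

Scene light: 1 2/3 stops brighter.
Shutter speed: 1/20 → 1/15 → 1/13 → 1/10 → 1/8 — 1 1/3 stops longer (brighter).
ISO: 500 → 640 → 800 — 2/3 stop raised (brighter).
Net so far: 3 2/3 stops brighter. Aperture: f/1.2 → f/1.4 → f/1.6 → f/1.8 → f/2 → f/2.2 → f/2.5 → f/2.8 → f/3.2 → f/3.5 → f/4 → f/4.5.

f/4.5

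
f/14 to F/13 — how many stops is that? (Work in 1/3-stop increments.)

f/14 → f/13 — count the steps: 1 third-stops = 1/3 stop.

1/3 stop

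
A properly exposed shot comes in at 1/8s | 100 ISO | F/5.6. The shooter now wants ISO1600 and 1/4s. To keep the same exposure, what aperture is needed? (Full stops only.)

ISO: 100 → 200 → 400 → 800 → 1600 — 4 stops raised (brighter).
Shutter speed: 1/8 → 1/4 — 1 stop slower (brighter).
Net change so far: 5 stops brighter. Offset with the aperture: f/5.6 → f/8 → f/11 → f/16 → f/22 → f/32.

f/32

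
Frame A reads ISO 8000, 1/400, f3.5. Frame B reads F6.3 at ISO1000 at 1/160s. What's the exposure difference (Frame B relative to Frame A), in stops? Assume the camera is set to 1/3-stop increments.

3 1/3 stops darker

Aperture: f/3.5 → f/4 → f/4.5 → f/5 → f/5.6 → f/6.3 — 1 2/3 stops narrower (darker).
Shutter speed: 1/400 → 1/320 → 1/250 → 1/200 → 1/160 — 1 1/3 stops longer (brighter).
ISO: 8000 → 6400 → 5000 → 4000 → 3200 → 2500 → 2000 → 1600 → 1250 → 1000 — 3 stops dropped (darker).
Net: −1 2/3 +1 1/3 −3 = −3 1/3 stops.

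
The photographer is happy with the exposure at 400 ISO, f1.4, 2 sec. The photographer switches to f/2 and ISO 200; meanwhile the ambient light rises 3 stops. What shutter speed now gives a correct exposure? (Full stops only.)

Scene light: 3 stops brighter.
Aperture: f/1.4 → f/2 — 1 stop stopped down (darker).
ISO: 400 → 200 — 1 stop lower (darker).
Net so far: 1 stop brighter. Shutter speed: 2 → 1.

1 s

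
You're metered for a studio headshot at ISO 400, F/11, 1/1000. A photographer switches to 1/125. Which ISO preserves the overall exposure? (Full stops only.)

Shutter speed: 1/1000 → 1/500 → 1/250 → 1/125 — 3 stops longer (brighter).
Need 3 stops darker from the ISO: 400 → 200 → 100 → 50.

ISO 50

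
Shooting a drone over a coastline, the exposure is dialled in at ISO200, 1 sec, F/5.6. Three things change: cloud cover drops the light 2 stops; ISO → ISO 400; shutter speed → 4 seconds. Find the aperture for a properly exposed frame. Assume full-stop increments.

Scene light: 2 stops darker.
ISO: 200 → 400 — 1 stop higher (brighter).
Shutter speed: 1 → 2 → 4 — 2 stops slower (brighter).
Net so far: 1 stop brighter. Aperture: f/5.6 → f/8.

f/8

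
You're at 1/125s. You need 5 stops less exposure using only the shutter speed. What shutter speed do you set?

Shutter speed: 1/125 → 1/250 → 1/500 → 1/1000 → 1/2000 → 1/4000 — 5 stops shorter (darker).

1/4000s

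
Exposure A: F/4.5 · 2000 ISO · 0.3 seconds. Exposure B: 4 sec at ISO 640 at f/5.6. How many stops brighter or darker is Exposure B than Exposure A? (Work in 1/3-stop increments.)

Aperture: f/4.5 → f/5 → f/5.6 — 2/3 stop narrower (darker).
Shutter speed: 0.3 → 0.4 → 0.5 → 0.6 → 0.8 → 1 → 1.3 → 1.6 → 2 → 2.5 → 3.2 → 4 — 3 2/3 stops longer (brighter).
ISO: 2000 → 1600 → 1250 → 1000 → 800 → 640 — 1 2/3 stops lower (darker).
Net: −2/3 +3 2/3 −1 2/3 = +1 1/3 stops.

1 1/3 stops brighter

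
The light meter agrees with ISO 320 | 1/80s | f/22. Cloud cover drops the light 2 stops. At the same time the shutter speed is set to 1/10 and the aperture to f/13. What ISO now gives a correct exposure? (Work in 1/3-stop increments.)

Scene light: 2 stops darker.
Shutter speed: 1/80 → 1/60 → 1/50 → 1/40 → 1/30 → 1/25 → 1/20 → 1/15 → 1/13 → 1/10 — 3 stops longer (brighter).
Aperture: f/22 → f/20 → f/18 → f/16 → f/14 → f/13 — 1 2/3 stops wider (brighter).
Net so far: 2 2/3 stops brighter. ISO: 320 → 250 → 200 → 160 → 125 → 100 → 80 → 64 → 50.

ISO 50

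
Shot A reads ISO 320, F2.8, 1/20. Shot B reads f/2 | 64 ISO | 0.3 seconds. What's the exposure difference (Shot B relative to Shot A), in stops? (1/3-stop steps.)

Aperture: f/2.8 → f/2.5 → f/2.2 → f/2 — 1 stop larger aperture (brighter).
Shutter speed: 1/20 → 1/15 → 1/13 → 1/10 → 1/8 → 1/6 → 1/5 → 1/4 → 0.3 — 2 2/3 stops slower (brighter).
ISO: 320 → 250 → 200 → 160 → 125 → 100 → 80 → 64 — 2 1/3 stops dropped (darker).
Net: +1 +2 2/3 −2 1/3 = +1 1/3 stops.

1 1/3 stops brighter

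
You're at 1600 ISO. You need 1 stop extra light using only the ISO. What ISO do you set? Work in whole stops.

ISO: 1600 → 3200 — 1 stop raised (brighter).

ISO 3200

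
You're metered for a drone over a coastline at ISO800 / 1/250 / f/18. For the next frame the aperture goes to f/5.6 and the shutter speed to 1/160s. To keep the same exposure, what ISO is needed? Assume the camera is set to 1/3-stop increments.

Aperture: f/18 → f/16 → f/14 → f/13 → f/11 → f/10 → f/9 → f/8 → f/7.1 → f/6.3 → f/5.6 — 3 1/3 stops wider (brighter).
Shutter speed: 1/250 → 1/200 → 1/160 — 2/3 stop slower (brighter).
Net change so far: 4 stops brighter. Offset with the ISO: 800 → 640 → 500 → 400 → 320 → 250 → 200 → 160 → 125 → 100 → 80 → 64 → 50.

ISO 50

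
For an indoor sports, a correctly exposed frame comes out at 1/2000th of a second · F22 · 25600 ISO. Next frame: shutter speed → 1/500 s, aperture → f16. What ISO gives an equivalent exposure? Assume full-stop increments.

Shutter speed: 1/2000 → 1/1000 → 1/500 — 2 stops longer (brighter).
Aperture: f/22 → f/16 — 1 stop wider (brighter).
Net change so far: 3 stops brighter. Offset with the ISO: 25600 → 12800 → 6400 → 3200.

ISO 3200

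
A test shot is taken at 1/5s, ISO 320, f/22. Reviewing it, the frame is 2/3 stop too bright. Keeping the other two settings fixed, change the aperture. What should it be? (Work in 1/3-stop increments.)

Overexposed by 2/3 stop → need 2/3 stop darker.
Aperture: f/22 → f/25 → f/29.

f/29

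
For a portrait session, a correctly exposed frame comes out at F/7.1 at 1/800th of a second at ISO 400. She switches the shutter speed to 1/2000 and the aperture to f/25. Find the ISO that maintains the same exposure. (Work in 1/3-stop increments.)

Shutter speed: 1/800 → 1/1000 → 1/1250 → 1/1600 → 1/2000 — 1 1/3 stops faster (darker).
Aperture: f/7.1 → f/8 → f/9 → f/10 → f/11 → f/13 → f/14 → f/16 → f/18 → f/20 → f/22 → f/25 — 3 2/3 stops stopped down (darker).
Net change so far: 5 stops darker. Offset with the ISO: 400 → 500 → 640 → 800 → 1000 → 1250 → 1600 → 2000 → 2500 → 3200 → 4000 → 5000 → 6400 → 8000 → 10000 → 12800.

ISO 12800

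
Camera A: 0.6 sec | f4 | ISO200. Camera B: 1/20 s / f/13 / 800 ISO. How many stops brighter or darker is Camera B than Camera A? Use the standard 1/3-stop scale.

Aperture: f/4 → f/4.5 → f/5 → f/5.6 → f/6.3 → f/7.1 → f/8 → f/9 → f/10 → f/11 → f/13 — 3 1/3 stops narrower (darker).
Shutter speed: 0.6 → 0.5 → 0.4 → 0.3 → 1/4 → 1/5 → 1/6 → 1/8 → 1/10 → 1/13 → 1/15 → 1/20 — 3 2/3 stops shorter (darker).
ISO: 200 → 250 → 320 → 400 → 500 → 640 → 800 — 2 stops higher (brighter).
Net: −3 1/3 −3 2/3 +2 = −5 stops.

5 stops darker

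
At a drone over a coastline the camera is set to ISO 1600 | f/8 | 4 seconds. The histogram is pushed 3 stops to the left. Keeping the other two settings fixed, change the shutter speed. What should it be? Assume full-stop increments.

Underexposed by 3 stops → need 3 stops brighter.
Shutter speed: 4 → 8 → 15 → 30.

30 s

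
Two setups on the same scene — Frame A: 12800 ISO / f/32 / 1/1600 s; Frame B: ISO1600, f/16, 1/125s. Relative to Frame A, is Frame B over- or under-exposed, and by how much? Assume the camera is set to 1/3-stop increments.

Aperture: f/32 → f/29 → f/25 → f/22 → f/20 → f/18 → f/16 — 2 stops opened up (brighter).
Shutter speed: 1/1600 → 1/1250 → 1/1000 → 1/800 → 1/640 → 1/500 → 1/400 → 1/320 → 1/250 → 1/200 → 1/160 → 1/125 — 3 2/3 stops longer (brighter).
ISO: 12800 → 10000 → 8000 → 6400 → 5000 → 4000 → 3200 → 2500 → 2000 → 1600 — 3 stops dropped (darker).
Net: +2 +3 2/3 −3 = +2 2/3 stops.

2 2/3 stops brighter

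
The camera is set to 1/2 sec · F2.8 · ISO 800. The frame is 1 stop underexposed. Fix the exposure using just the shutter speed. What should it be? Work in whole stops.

1 s

Underexposed by 1 stop → need 1 stop brighter.
Shutter speed: 1/2 → 1.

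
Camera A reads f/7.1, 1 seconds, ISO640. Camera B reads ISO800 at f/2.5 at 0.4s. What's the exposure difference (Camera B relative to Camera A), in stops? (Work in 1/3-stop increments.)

2 stops brighter

Aperture: f/7.1 → f/6.3 → f/5.6 → f/5 → f/4.5 → f/4 → f/3.5 → f/3.2 → f/2.8 → f/2.5 — 3 stops opened up (brighter).
Shutter speed: 1 → 0.8 → 0.6 → 0.5 → 0.4 — 1 1/3 stops faster (darker).
ISO: 640 → 800 — 1/3 stop raised (brighter).
Net: +3 −1 1/3 +1/3 = +2 stops.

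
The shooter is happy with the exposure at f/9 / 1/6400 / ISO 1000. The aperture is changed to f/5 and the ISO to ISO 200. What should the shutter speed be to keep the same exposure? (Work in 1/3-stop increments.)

Aperture: f/9 → f/8 → f/7.1 → f/6.3 → f/5.6 → f/5 — 1 2/3 stops wider (brighter).
ISO: 1000 → 800 → 640 → 500 → 400 → 320 → 250 → 200 — 2 1/3 stops dropped (darker).
Net change so far: 2/3 stop darker. Offset with the shutter speed: 1/6400 → 1/5000 → 1/4000.

1/4000s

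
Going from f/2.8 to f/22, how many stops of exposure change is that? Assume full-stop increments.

f/2.8 → f/4 → f/5.6 → f/8 → f/11 → f/16 → f/22 — count the steps: 6 stops.

6 stops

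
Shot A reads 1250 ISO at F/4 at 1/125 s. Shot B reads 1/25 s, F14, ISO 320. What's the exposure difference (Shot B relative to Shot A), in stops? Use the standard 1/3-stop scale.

Aperture: f/4 → f/4.5 → f/5 → f/5.6 → f/6.3 → f/7.1 → f/8 → f/9 → f/10 → f/11 → f/13 → f/14 — 3 2/3 stops narrower (darker).
Shutter speed: 1/125 → 1/100 → 1/80 → 1/60 → 1/50 → 1/40 → 1/30 → 1/25 — 2 1/3 stops longer (brighter).
ISO: 1250 → 1000 → 800 → 640 → 500 → 400 → 320 — 2 stops dropped (darker).
Net: −3 2/3 +2 1/3 −2 = −3 1/3 stops.

3 1/3 stops darker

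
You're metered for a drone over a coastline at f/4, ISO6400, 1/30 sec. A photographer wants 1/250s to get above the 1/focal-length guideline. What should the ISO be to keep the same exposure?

ISO 51200

Shutter speed: 1/30 → 1/60 → 1/125 → 1/250 — 3 stops shorter (darker).
Need 3 stops brighter from the ISO: 6400 → 12800 → 25600 → 51200.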